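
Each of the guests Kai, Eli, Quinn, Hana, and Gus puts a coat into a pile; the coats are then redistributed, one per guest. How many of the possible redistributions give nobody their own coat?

44

This is the derangement count D_5: permutations of 5 items with no fixed point.
By inclusion–exclusion this is Σ_{j=0}^{5} (−1)^j C(5,j)·(5−j)!.
Computing: 120 − 120 + 60 − 20 + 5 − 1 = 44.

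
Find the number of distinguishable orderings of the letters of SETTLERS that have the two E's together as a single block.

1260

Treat the 2 copies of E as a single block. The multiset to arrange is then {EE, L, R, S, S, T, T}, 7 items in all.
That gives (7)!/(2!·2!) = 1260 arrangements.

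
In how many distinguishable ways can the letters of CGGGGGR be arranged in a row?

CGGGGGR has 7 letters with G appearing 5 times.
The number of distinct arrangements is 7!/(5!) = 5040/120 = 42.

42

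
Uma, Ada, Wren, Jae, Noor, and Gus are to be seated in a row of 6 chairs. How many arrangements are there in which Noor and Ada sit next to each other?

Treat {Noor, Ada} as a single unit. There are 5 units to order, and the pair itself can be ordered 2 ways.
That gives 2 × 5! = 2 × 120 = 240.

240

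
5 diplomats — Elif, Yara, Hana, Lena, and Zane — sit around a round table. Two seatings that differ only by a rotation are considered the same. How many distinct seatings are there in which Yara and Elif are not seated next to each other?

12

Without the restriction there are (4)! = 24 seatings.
Those with Yara next to Elif: fuse the pair into one unit and seat 4 units around a circle — 2·(3)! = 12.
Subtracting, 24 − 12 = 12.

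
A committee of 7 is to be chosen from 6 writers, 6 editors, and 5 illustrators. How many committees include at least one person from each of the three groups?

With no constraint there are C(17,7) = 19448 possible selections.
Selections missing a whole group: no writers → C(11,7) = 330; no editors → C(11,7) = 330; no illustrators → C(12,7) = 792.
Add back selections omitting two groups (i.e. drawn from a single group): C(6,7) + C(6,7) + C(5,7) = 0.
By inclusion–exclusion: 19448 − 1452 + 0 = 17996.

17996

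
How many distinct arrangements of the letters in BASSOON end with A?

180

Fix A in the last position and arrange the remaining 6 letters.
Those 6 letters have O appearing twice and S appearing twice, giving (6)!/(2!·2!) = 180.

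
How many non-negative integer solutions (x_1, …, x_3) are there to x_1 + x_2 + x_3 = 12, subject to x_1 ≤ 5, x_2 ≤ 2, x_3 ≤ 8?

Ignoring the caps, the number of non-negative solutions to x_1+…+x_3 = 12 is C(14,2) = 91.
Subtract solutions that violate a single cap (substitute x_i' = x_i − (cap_i+1)): x_1 ≥ 6 gives C(8,2) = 28; x_2 ≥ 3 gives C(11,2) = 55; x_3 ≥ 9 gives C(5,2) = 10. Together 93.
Add back pairs where two caps are both exceeded: 10 + 0 + 1 = 11.
By inclusion–exclusion the count is 91 − 93 + 11 = 9.

9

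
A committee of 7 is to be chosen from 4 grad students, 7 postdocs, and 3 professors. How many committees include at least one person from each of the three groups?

2982

Total 7-person selections from all 14: C(14,7) = 3432.
Selections missing a whole group: no grad students → C(10,7) = 120; no postdocs → C(7,7) = 1; no professors → C(11,7) = 330.
Add back selections omitting two groups (i.e. drawn from a single group): C(4,7) + C(7,7) + C(3,7) = 1.
By inclusion–exclusion: 3432 − 451 + 1 = 2982.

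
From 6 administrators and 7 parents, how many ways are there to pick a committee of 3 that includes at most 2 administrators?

266

Split by how many administrators are chosen (0 through 2).
Sum: C(6,0)·C(7,3) + C(6,1)·C(7,2) + C(6,2)·C(7,1) = 35 + 126 + 105 = 266.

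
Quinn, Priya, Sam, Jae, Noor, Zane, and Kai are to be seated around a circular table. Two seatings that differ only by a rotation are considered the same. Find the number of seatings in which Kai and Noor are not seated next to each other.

All circular seatings of 7 people number (6)! = 720.
Seatings with Kai beside Noor: treat them as a block with 2 internal orders, giving 2 × (5)! = 240.
Subtracting, 720 − 240 = 480.

480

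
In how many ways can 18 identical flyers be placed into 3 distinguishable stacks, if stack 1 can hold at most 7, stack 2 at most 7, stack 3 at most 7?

By stars and bars, unrestricted non-negative solutions to x_1+…+x_3 = 18 number C(18+2,2) = 190.
Subtract solutions that violate a single cap (substitute x_i' = x_i − (cap_i+1)): x_1 ≥ 8 gives C(12,2) = 66; x_2 ≥ 8 gives C(12,2) = 66; x_3 ≥ 8 gives C(12,2) = 66. Together 198.
Add back pairs where two caps are both exceeded: 6 + 6 + 6 = 18.
By inclusion–exclusion the count is 190 − 198 + 18 = 10.

10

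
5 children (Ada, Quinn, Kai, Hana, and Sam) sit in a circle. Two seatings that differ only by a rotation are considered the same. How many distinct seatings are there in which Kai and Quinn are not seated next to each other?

12

All circular seatings of 5 people number (4)! = 24.
Seatings with Kai beside Quinn: treat them as a block with 2 internal orders, giving 2 × (3)! = 12.
Subtracting, 24 − 12 = 12.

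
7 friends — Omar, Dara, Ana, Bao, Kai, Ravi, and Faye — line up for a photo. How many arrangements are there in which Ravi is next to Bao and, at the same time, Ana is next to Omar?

480

Treat {Ravi,Bao} as one block (2 orders) and {Ana,Omar} as another (2 orders).
That leaves 5 units to arrange: 2 × 2 × 5! = 4 × 120 = 480.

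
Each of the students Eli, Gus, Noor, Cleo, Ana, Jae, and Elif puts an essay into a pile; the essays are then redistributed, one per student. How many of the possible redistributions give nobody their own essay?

Let Aᵢ be the assignments in which student i gets their own essay. We want the size of the complement of A₁∪…∪A_7.
By inclusion–exclusion this is Σ_{j=0}^{7} (−1)^j C(7,j)·(7−j)!.
Computing: 5040 − 5040 + 2520 − 840 + 210 − 42 + 7 − 1 = 1854.

1854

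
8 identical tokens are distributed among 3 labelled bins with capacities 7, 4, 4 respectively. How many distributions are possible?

Without the upper bounds there are C(10,2) = 45 ways to split 8 among 3 bins.
Subtract solutions that violate a single cap (substitute x_i' = x_i − (cap_i+1)): x_1 ≥ 8 gives C(2,2) = 1; x_2 ≥ 5 gives C(5,2) = 10; x_3 ≥ 5 gives C(5,2) = 10. Together 21.
No two caps can be exceeded simultaneously, so the pair terms are all 0.
By inclusion–exclusion the count is 45 − 21 + 0 = 24.

24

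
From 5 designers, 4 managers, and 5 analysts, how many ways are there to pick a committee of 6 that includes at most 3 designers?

Split by how many designers are chosen (0 through 3).
Sum: C(5,0)·C(9,6) + C(5,1)·C(9,5) + C(5,2)·C(9,4) + C(5,3)·C(9,3) = 84 + 630 + 1260 + 840 = 2814.

2814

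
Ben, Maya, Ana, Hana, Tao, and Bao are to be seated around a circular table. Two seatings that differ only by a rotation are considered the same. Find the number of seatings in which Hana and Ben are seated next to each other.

48

Glue Hana and Ben into a block (2 internal orders). Seating 5 units around a circle gives (4)! arrangements.
So 2 × (4)! = 2 × 24 = 48.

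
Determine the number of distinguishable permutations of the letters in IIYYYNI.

The 7 letters of IIYYYNI have repeats: I appearing 3 times and Y appearing 3 times.
So there are 7! / (3!·3!) = 140 distinguishable arrangements.

140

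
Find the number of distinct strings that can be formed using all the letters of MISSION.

MISSION has 7 letters with I appearing twice and S appearing twice.
So there are 7! / (2!·2!) = 1260 distinguishable arrangements.

1260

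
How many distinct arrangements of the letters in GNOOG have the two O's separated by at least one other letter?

18

Total arrangements of GNOOG: 5!/(2!·2!) = 30.
If the two O's are adjacent, glue them into one block, leaving 4 items to arrange: (4)!/(2!) = 12 ways.
Subtracting, 30 − 12 = 18 arrangements keep the O's apart.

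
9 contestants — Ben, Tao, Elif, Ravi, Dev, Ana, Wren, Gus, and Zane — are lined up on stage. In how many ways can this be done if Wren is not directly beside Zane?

Of the 9! = 362880 arrangements, those with Wren and Zane adjacent number 2 × 8! = 80640 (treat the pair as a block with 2 internal orders).
Complementary counting: 362880 − 80640 = 282240.

282240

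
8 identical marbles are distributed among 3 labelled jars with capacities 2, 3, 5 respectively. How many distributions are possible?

By stars and bars, unrestricted non-negative solutions to x_1+…+x_3 = 8 number C(8+2,2) = 45.
Subtract solutions that violate a single cap (substitute x_i' = x_i − (cap_i+1)): x_1 ≥ 3 gives C(7,2) = 21; x_2 ≥ 4 gives C(6,2) = 15; x_3 ≥ 6 gives C(4,2) = 6. Together 42.
Add back pairs where two caps are both exceeded: 3 + 0 + 0 = 3.
By inclusion–exclusion the count is 45 − 42 + 3 = 6.

6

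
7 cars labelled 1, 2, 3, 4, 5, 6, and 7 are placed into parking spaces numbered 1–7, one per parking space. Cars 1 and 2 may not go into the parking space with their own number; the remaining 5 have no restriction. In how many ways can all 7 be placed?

Let Aᵢ (for i ∈ {1, 2}) be the placements that put car i in its forbidden parking space. Any j of these fix j positions, leaving (7−j)! ways to fill the rest, and there are C(2,j) ways to pick which j.
By inclusion–exclusion, the number of valid placements is Σ_{j=0}^{2} (−1)^j C(2,j)·(7−j)!.
Computing: 5040 − 1440 + 120 = 3720.

3720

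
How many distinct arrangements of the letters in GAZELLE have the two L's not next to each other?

Total arrangements of GAZELLE: 7!/(2!·2!) = 1260.
Arrangements with the L's together: treat LL as one letter, giving (6)!/(2!) = 360.
Subtracting, 1260 − 360 = 900 arrangements keep the L's apart.

900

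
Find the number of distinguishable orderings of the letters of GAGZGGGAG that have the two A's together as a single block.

56

Treat the 2 copies of A as a single block. The multiset to arrange is then {AA, G, G, G, G, G, G, Z}, 8 items in all.
That gives (8)!/(6!) = 56 arrangements.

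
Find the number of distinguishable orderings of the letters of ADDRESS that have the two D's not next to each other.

900

Total arrangements of ADDRESS: 7!/(2!·2!) = 1260.
Arrangements with the D's together: treat DD as one letter, giving (6)!/(2!) = 360.
Subtracting, 1260 − 360 = 900 arrangements keep the D's apart.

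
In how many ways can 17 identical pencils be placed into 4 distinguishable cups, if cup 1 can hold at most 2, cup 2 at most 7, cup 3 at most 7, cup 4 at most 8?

85

By stars and bars, unrestricted non-negative solutions to x_1+…+x_4 = 17 number C(17+3,3) = 1140.
Subtract solutions that violate a single cap (substitute x_i' = x_i − (cap_i+1)): x_1 ≥ 3 gives C(17,3) = 680; x_2 ≥ 8 gives C(12,3) = 220; x_3 ≥ 8 gives C(12,3) = 220; x_4 ≥ 9 gives C(11,3) = 165. Together 1285.
Add back pairs where two caps are both exceeded: 84 + 84 + 56 + 4 + 1 + 1 = 230.
By inclusion–exclusion the count is 1140 − 1285 + 230 = 85.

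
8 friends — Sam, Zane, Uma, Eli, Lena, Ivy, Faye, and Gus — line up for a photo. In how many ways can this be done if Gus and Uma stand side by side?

Place the 6 others and the Gus-Uma pair as 7 objects in a line; the pair has 2 internal arrangements.
So the count is 2·(7)! = 10080.

10080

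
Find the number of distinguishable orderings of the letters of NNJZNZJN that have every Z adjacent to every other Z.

105

Treat the 2 copies of Z as a single block. The multiset to arrange is then {ZZ, J, J, N, N, N, N}, 7 items in all.
That gives (7)!/(4!·2!) = 105 arrangements.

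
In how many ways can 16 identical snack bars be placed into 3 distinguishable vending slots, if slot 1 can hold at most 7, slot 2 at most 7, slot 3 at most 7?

Without the upper bounds there are C(18,2) = 153 ways to split 16 among 3 vending slots.
Subtract solutions that violate a single cap (substitute x_i' = x_i − (cap_i+1)): x_1 ≥ 8 gives C(10,2) = 45; x_2 ≥ 8 gives C(10,2) = 45; x_3 ≥ 8 gives C(10,2) = 45. Together 135.
Add back pairs where two caps are both exceeded: 1 + 1 + 1 = 3.
By inclusion–exclusion the count is 153 − 135 + 3 = 21.

21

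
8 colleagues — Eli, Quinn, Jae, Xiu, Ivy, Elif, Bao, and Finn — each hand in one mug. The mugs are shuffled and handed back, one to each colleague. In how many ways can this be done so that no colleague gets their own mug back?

14833

Let Aᵢ be the assignments in which colleague i gets their own mug. We want the size of the complement of A₁∪…∪A_8.
By inclusion–exclusion this is Σ_{j=0}^{8} (−1)^j C(8,j)·(8−j)!.
Computing: 40320 − 40320 + 20160 − 6720 + 1680 − 336 + 56 − 8 + 1 = 14833.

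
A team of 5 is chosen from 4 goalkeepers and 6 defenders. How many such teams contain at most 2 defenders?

Split by how many defenders are chosen (0 through 2).
Sum: C(6,0)·C(4,5) + C(6,1)·C(4,4) + C(6,2)·C(4,3) = 0 + 6 + 60 = 66.

66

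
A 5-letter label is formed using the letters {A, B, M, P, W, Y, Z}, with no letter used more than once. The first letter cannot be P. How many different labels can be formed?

2160

The first letter has 7−1 = 6 choices (anything except P).
The remaining 4 letters are filled from the other 6 symbols without repetition: 6 × 5 × 4 × 3 = 360.
Total: 6 × 360 = 2160.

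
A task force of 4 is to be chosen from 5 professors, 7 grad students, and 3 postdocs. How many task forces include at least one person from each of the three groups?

Total 4-person selections from all 15: C(15,4) = 1365.
Subtract selections that omit an entire group: no professors → C(10,4) = 210; no grad students → C(8,4) = 70; no postdocs → C(12,4) = 495.
Add back selections omitting two groups (i.e. drawn from a single group): C(5,4) + C(7,4) + C(3,4) = 40.
By inclusion–exclusion: 1365 − 775 + 40 = 630.

630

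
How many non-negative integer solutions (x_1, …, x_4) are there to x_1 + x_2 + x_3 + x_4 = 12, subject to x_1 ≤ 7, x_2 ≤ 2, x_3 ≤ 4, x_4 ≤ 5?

Without the upper bounds there are C(15,3) = 455 ways to split 12 among 4 variables.
Subtract solutions that violate a single cap (substitute x_i' = x_i − (cap_i+1)): x_1 ≥ 8 gives C(7,3) = 35; x_2 ≥ 3 gives C(12,3) = 220; x_3 ≥ 5 gives C(10,3) = 120; x_4 ≥ 6 gives C(9,3) = 84. Together 459.
Add back pairs where two caps are both exceeded: 4 + 0 + 0 + 35 + 20 + 4 = 63.
By inclusion–exclusion the count is 455 − 459 + 63 = 59.

59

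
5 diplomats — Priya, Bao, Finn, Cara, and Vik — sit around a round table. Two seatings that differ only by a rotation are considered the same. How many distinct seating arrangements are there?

Fix one person's seat to break rotational symmetry; the remaining 4 people can be arranged in (4)! = 24 ways.

24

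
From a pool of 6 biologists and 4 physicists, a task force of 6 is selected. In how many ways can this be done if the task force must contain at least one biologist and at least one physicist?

With no constraint there are C(10,6) = 210 possible selections.
Selections missing a whole group: no biologists → C(4,6) = 0; no physicists → C(6,6) = 1.
Both groups omitted at once is impossible, so 210 − 1 = 209.

209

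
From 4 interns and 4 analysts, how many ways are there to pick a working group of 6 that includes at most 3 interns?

Split by how many interns are chosen (0 through 3).
Sum: C(4,0)·C(4,6) + C(4,1)·C(4,5) + C(4,2)·C(4,4) + C(4,3)·C(4,3) = 0 + 0 + 6 + 16 = 22.

22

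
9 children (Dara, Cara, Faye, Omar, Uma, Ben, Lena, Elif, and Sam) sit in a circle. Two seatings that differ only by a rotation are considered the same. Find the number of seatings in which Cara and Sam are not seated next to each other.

All circular seatings of 9 people number (8)! = 40320.
Those with Cara next to Sam: fuse the pair into one unit and seat 8 units around a circle — 2·(7)! = 10080.
Subtracting, 40320 − 10080 = 30240.

30240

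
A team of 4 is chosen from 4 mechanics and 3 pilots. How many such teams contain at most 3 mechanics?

34

Split by how many mechanics are chosen (0 through 3).
Sum: C(4,0)·C(3,4) + C(4,1)·C(3,3) + C(4,2)·C(3,2) + C(4,3)·C(3,1) = 0 + 4 + 18 + 12 = 34.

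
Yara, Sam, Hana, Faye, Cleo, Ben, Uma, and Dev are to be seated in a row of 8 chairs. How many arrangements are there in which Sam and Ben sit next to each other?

Place the 6 others and the Sam-Ben pair as 7 objects in a line; the pair has 2 internal arrangements.
So the count is 2·(7)! = 10080.

10080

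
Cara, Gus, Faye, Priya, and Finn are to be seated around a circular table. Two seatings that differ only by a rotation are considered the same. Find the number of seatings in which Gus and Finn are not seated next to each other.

12

Without the restriction there are (4)! = 24 seatings.
Seatings with Gus beside Finn: treat them as a block with 2 internal orders, giving 2 × (3)! = 12.
Subtracting, 24 − 12 = 12.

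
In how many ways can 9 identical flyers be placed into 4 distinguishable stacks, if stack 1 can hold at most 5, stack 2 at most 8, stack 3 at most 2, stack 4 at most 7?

By stars and bars, unrestricted non-negative solutions to x_1+…+x_4 = 9 number C(9+3,3) = 220.
Subtract solutions that violate a single cap (substitute x_i' = x_i − (cap_i+1)): x_1 ≥ 6 gives C(6,3) = 20; x_2 ≥ 9 gives C(3,3) = 1; x_3 ≥ 3 gives C(9,3) = 84; x_4 ≥ 8 gives C(4,3) = 4. Together 109.
Add back pairs where two caps are both exceeded: 0 + 1 + 0 + 0 + 0 + 0 = 1.
By inclusion–exclusion the count is 220 − 109 + 1 = 112.

112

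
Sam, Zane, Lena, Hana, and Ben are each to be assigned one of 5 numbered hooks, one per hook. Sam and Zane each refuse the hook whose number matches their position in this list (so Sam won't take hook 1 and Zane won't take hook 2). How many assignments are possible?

78

Let Aᵢ (for i ∈ {1, 2}) be the placements that put person i in their forbidden hook. Any j of these fix j positions, leaving (5−j)! ways to fill the rest, and there are C(2,j) ways to pick which j.
By inclusion–exclusion, the number of valid placements is Σ_{j=0}^{2} (−1)^j C(2,j)·(5−j)!.
Computing: 120 − 48 + 6 = 78.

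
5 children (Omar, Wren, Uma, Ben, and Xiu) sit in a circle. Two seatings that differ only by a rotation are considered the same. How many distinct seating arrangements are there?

Around a circle, 5 distinct people have 5!/5 = (4)! = 24 rotationally distinct seatings.

24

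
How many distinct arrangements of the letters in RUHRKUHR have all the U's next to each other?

420

Treat the 2 copies of U as a single block. The multiset to arrange is then {UU, H, H, K, R, R, R}, 7 items in all.
That gives (7)!/(3!·2!) = 420 arrangements.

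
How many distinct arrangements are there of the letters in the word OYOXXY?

90

The 6 letters of OYOXXY have repeats: O appearing twice, X appearing twice, and Y appearing twice.
Dividing 6! = 720 by 2!·2!·2! = 8 for the repeated letters gives 90.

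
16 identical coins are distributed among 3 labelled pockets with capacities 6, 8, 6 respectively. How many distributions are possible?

15

Ignoring the caps, the number of non-negative solutions to x_1+…+x_3 = 16 is C(18,2) = 153.
Subtract solutions that violate a single cap (substitute x_i' = x_i − (cap_i+1)): x_1 ≥ 7 gives C(11,2) = 55; x_2 ≥ 9 gives C(9,2) = 36; x_3 ≥ 7 gives C(11,2) = 55. Together 146.
Add back pairs where two caps are both exceeded: 1 + 6 + 1 = 8.
By inclusion–exclusion the count is 153 − 146 + 8 = 15.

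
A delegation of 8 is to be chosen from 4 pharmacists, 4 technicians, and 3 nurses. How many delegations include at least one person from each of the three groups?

Unrestricted: C(11,8) = 165 ways to pick any 8 of the 11.
Subtract selections that omit an entire group: no pharmacists → C(7,8) = 0; no technicians → C(7,8) = 0; no nurses → C(8,8) = 1.
Add back selections omitting two groups (i.e. drawn from a single group): C(4,8) + C(4,8) + C(3,8) = 0.
By inclusion–exclusion: 165 − 1 + 0 = 164.

164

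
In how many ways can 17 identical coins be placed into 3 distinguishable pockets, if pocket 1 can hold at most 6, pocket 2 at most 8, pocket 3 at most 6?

10

Ignoring the caps, the number of non-negative solutions to x_1+…+x_3 = 17 is C(19,2) = 171.
Subtract solutions that violate a single cap (substitute x_i' = x_i − (cap_i+1)): x_1 ≥ 7 gives C(12,2) = 66; x_2 ≥ 9 gives C(10,2) = 45; x_3 ≥ 7 gives C(12,2) = 66. Together 177.
Add back pairs where two caps are both exceeded: 3 + 10 + 3 = 16.
By inclusion–exclusion the count is 171 − 177 + 16 = 10.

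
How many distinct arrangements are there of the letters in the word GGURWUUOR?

15120

Letter multiplicities in GGURWUUOR: G×2, O×1, R×2, U×3, W×1.
So there are 9! / (3!·2!·2!) = 15120 distinguishable arrangements.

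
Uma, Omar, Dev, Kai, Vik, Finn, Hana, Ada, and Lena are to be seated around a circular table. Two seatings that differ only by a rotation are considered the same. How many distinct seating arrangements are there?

40320

Around a circle, 9 distinct people have 9!/9 = (8)! = 40320 rotationally distinct seatings.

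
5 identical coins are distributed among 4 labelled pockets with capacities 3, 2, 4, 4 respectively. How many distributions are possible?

Ignoring the caps, the number of non-negative solutions to x_1+…+x_4 = 5 is C(8,3) = 56.
Subtract solutions that violate a single cap (substitute x_i' = x_i − (cap_i+1)): x_1 ≥ 4 gives C(4,3) = 4; x_2 ≥ 3 gives C(5,3) = 10; x_3 ≥ 5 gives C(3,3) = 1; x_4 ≥ 5 gives C(3,3) = 1. Together 16.
No two caps can be exceeded simultaneously, so the pair terms are all 0.
By inclusion–exclusion the count is 56 − 16 + 0 = 40.

40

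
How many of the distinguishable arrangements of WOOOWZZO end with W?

105

Fix W in the last position and arrange the remaining 7 letters.
Those 7 letters have O appearing 4 times and Z appearing twice, giving (7)!/(4!·2!) = 105.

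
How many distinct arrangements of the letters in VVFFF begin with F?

6

With the first slot taken by F, it remains to arrange the other 4 letters (VVFF).
Those 4 letters have F appearing twice and V appearing twice, giving (4)!/(2!·2!) = 6.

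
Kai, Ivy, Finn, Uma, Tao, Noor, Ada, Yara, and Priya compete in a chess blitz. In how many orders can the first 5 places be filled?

This is an ordered selection of 5 from 9: P(9,5).
That gives 9 × 8 × 7 × 6 × 5 = 15120.

15120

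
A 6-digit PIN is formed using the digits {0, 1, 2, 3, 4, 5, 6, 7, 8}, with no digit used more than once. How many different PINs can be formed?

With no repetition, fill the 6 digits in order: 9 choices, then 8, down to 4.
9 × 8 × 7 × 6 × 5 × 4 = 60480.

60480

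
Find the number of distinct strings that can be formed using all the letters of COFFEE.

Letter multiplicities in COFFEE: C×1, E×2, F×2, O×1.
So there are 6! / (2!·2!) = 180 distinguishable arrangements.

180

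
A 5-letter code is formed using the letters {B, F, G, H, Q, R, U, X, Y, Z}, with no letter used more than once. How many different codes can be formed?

30240

Choose and order 5 of the 10 symbols: the first letter has 10 options, the next 9, and so on down to 6.
10 × 9 × 8 × 7 × 6 = 30240.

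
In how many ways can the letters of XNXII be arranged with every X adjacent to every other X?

12

Treat the 2 copies of X as a single block. The multiset to arrange is then {XX, I, I, N}, 4 items in all.
That gives (4)!/(2!) = 12 arrangements.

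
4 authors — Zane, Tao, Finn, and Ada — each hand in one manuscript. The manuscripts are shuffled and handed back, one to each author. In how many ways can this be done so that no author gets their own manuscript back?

9

Count assignments avoiding every fixed point. For any j of the 4 authors fixed to their own manuscript, the other 4−j can be arranged in (4−j)! ways.
By inclusion–exclusion this is Σ_{j=0}^{4} (−1)^j C(4,j)·(4−j)!.
Computing: 24 − 24 + 12 − 4 + 1 = 9.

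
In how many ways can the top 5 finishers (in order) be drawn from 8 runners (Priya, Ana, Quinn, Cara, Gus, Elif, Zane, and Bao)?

This is an ordered selection of 5 from 8: P(8,5).
That gives 8 × 7 × 6 × 5 × 4 = 6720.

6720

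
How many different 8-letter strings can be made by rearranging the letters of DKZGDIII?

The 8 letters of DKZGDIII have repeats: D appearing twice and I appearing 3 times.
The number of distinct arrangements is 8!/(3!·2!) = 40320/12 = 3360.

3360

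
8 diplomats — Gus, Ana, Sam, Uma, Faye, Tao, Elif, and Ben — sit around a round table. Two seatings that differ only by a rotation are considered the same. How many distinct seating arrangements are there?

5040

Fix one person's seat to break rotational symmetry; the remaining 7 people can be arranged in (7)! = 5040 ways.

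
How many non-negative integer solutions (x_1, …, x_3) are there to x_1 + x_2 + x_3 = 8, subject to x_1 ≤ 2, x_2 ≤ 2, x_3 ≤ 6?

6

Ignoring the caps, the number of non-negative solutions to x_1+…+x_3 = 8 is C(10,2) = 45.
Subtract solutions that violate a single cap (substitute x_i' = x_i − (cap_i+1)): x_1 ≥ 3 gives C(7,2) = 21; x_2 ≥ 3 gives C(7,2) = 21; x_3 ≥ 7 gives C(3,2) = 3. Together 45.
Add back pairs where two caps are both exceeded: 6 + 0 + 0 = 6.
By inclusion–exclusion the count is 45 − 45 + 6 = 6.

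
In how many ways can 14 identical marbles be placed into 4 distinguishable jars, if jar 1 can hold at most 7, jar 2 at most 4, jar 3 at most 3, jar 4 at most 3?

Ignoring the caps, the number of non-negative solutions to x_1+…+x_4 = 14 is C(17,3) = 680.
Subtract solutions that violate a single cap (substitute x_i' = x_i − (cap_i+1)): x_1 ≥ 8 gives C(9,3) = 84; x_2 ≥ 5 gives C(12,3) = 220; x_3 ≥ 4 gives C(13,3) = 286; x_4 ≥ 4 gives C(13,3) = 286. Together 876.
Add back pairs where two caps are both exceeded: 4 + 10 + 10 + 56 + 56 + 84 = 220.
Subtract triples: 0 + 0 + 0 + 4 = 4.
By inclusion–exclusion the count is 680 − 876 + 220 − 4 = 20.

20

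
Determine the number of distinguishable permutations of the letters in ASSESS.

30

Letter multiplicities in ASSESS: A×1, E×1, S×4.
So there are 6! / (4!) = 30 distinguishable arrangements.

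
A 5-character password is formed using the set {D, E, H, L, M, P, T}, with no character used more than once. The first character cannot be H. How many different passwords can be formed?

2160

The first character has 7−1 = 6 choices (anything except H).
The remaining 4 characters are filled from the other 6 symbols without repetition: 6 × 5 × 4 × 3 = 360.
Total: 6 × 360 = 2160.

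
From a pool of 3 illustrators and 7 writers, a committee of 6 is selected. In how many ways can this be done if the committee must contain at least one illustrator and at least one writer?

Unrestricted: C(10,6) = 210 ways to pick any 6 of the 10.
Subtract selections that omit an entire group: no illustrators → C(7,6) = 7; no writers → C(3,6) = 0.
Both groups omitted at once is impossible, so 210 − 7 = 203.

203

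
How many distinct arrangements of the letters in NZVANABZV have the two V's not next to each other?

There are 9!/(2!·2!·2!·2!) = 22680 arrangements of NZVANABZV in total.
If the two V's are adjacent, glue them into one block, leaving 8 items to arrange: (8)!/(2!·2!·2!) = 5040 ways.
Subtracting, 22680 − 5040 = 17640 arrangements keep the V's apart.

17640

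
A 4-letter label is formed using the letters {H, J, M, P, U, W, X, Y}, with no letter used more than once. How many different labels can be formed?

1680

Choose and order 4 of the 8 symbols: the first letter has 8 options, the next 7, then 6, 5.
8 × 7 × 6 × 5 = 1680.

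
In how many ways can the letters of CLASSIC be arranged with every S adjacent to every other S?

Treat the 2 copies of S as a single block. The multiset to arrange is then {SS, A, C, C, I, L}, 6 items in all.
That gives (6)!/(2!) = 360 arrangements.

360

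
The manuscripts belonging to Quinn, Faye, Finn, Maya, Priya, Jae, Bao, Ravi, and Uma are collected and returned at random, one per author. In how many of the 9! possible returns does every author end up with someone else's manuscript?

Count assignments avoiding every fixed point. For any j of the 9 authors fixed to their own manuscript, the other 9−j can be arranged in (9−j)! ways.
By inclusion–exclusion this is Σ_{j=0}^{9} (−1)^j C(9,j)·(9−j)!.
Computing: 362880 − 362880 + 181440 − 60480 + 15120 − 3024 + 504 − 72 + 9 − 1 = 133496.

133496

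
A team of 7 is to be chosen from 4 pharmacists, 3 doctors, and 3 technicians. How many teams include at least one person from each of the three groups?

Unrestricted: C(10,7) = 120 ways to pick any 7 of the 10.
Selections missing a whole group: no pharmacists → C(6,7) = 0; no doctors → C(7,7) = 1; no technicians → C(7,7) = 1.
Add back selections omitting two groups (i.e. drawn from a single group): C(4,7) + C(3,7) + C(3,7) = 0.
By inclusion–exclusion: 120 − 2 + 0 = 118.

118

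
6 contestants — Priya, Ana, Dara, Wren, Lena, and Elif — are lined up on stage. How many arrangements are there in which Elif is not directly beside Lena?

480

There are 6! = 720 arrangements in all. If Elif and Lena are adjacent, merging them into one block gives 2·(5)! = 240 arrangements.
Complementary counting: 720 − 240 = 480.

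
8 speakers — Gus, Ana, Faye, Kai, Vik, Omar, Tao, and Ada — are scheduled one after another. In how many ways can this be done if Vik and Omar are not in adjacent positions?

Of the 8! = 40320 arrangements, those with Vik and Omar adjacent number 2 × 7! = 10080 (treat the pair as a block with 2 internal orders).
Complementary counting: 40320 − 10080 = 30240.

30240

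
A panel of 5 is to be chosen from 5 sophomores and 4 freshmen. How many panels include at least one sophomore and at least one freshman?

125

Total 5-person selections from all 9: C(9,5) = 126.
Selections missing a whole group: no sophomores → C(4,5) = 0; no freshmen → C(5,5) = 1.
Both groups omitted at once is impossible, so 126 − 1 = 125.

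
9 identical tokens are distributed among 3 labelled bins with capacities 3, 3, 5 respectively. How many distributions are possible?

6

Without the upper bounds there are C(11,2) = 55 ways to split 9 among 3 bins.
Subtract solutions that violate a single cap (substitute x_i' = x_i − (cap_i+1)): x_1 ≥ 4 gives C(7,2) = 21; x_2 ≥ 4 gives C(7,2) = 21; x_3 ≥ 6 gives C(5,2) = 10. Together 52.
Add back pairs where two caps are both exceeded: 3 + 0 + 0 = 3.
By inclusion–exclusion the count is 55 − 52 + 3 = 6.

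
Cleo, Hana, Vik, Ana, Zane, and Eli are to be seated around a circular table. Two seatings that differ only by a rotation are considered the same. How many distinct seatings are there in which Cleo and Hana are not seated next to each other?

All circular seatings of 6 people number (5)! = 120.
Those with Cleo next to Hana: fuse the pair into one unit and seat 5 units around a circle — 2·(4)! = 48.
Subtracting, 120 − 48 = 72.

72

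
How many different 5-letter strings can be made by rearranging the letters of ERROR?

The 5 letters of ERROR have repeats: R appearing 3 times.
Dividing 5! = 120 by 3! = 6 for the repeated letters gives 20.

20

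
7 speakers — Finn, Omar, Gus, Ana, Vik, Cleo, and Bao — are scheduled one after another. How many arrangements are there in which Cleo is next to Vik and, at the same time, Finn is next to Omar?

Treat {Cleo,Vik} as one block (2 orders) and {Finn,Omar} as another (2 orders).
That leaves 5 units to arrange: 2 × 2 × 5! = 4 × 120 = 480.

480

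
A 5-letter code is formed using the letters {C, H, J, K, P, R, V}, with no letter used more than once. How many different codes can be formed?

2520

This is a permutation of 5 out of 7: P(7,5) = 7!/2!.
That product is 7 × 6 × 5 × 4 × 3 = 2520.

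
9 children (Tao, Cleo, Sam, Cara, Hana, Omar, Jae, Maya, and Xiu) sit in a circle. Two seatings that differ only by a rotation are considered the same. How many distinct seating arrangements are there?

40320

Around a circle, 9 distinct people have 9!/9 = (8)! = 40320 rotationally distinct seatings.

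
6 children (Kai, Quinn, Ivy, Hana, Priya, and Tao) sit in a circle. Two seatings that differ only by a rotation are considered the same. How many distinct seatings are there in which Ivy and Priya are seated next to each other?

Glue Ivy and Priya into a block (2 internal orders). Seating 5 units around a circle gives (4)! arrangements.
So 2 × (4)! = 2 × 24 = 48.

48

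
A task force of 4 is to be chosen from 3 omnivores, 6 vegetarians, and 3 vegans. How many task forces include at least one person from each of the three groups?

243

Total 4-person selections from all 12: C(12,4) = 495.
Subtract selections that omit an entire group: no omnivores → C(9,4) = 126; no vegetarians → C(6,4) = 15; no vegans → C(9,4) = 126.
Add back selections omitting two groups (i.e. drawn from a single group): C(3,4) + C(6,4) + C(3,4) = 15.
By inclusion–exclusion: 495 − 267 + 15 = 243.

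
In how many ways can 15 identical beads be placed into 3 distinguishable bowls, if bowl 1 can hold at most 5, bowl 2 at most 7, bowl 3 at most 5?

6

By stars and bars, unrestricted non-negative solutions to x_1+…+x_3 = 15 number C(15+2,2) = 136.
Subtract solutions that violate a single cap (substitute x_i' = x_i − (cap_i+1)): x_1 ≥ 6 gives C(11,2) = 55; x_2 ≥ 8 gives C(9,2) = 36; x_3 ≥ 6 gives C(11,2) = 55. Together 146.
Add back pairs where two caps are both exceeded: 3 + 10 + 3 = 16.
By inclusion–exclusion the count is 136 − 146 + 16 = 6.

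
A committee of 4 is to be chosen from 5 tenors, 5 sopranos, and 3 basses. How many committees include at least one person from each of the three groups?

375

Total 4-person selections from all 13: C(13,4) = 715.
Selections missing a whole group: no tenors → C(8,4) = 70; no sopranos → C(8,4) = 70; no basses → C(10,4) = 210.
Add back selections omitting two groups (i.e. drawn from a single group): C(5,4) + C(5,4) + C(3,4) = 10.
By inclusion–exclusion: 715 − 350 + 10 = 375.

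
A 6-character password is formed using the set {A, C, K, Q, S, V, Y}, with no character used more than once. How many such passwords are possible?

Choose and order 6 of the 7 symbols: the first character has 7 options, the next 6, and so on down to 2.
7 × 6 × 5 × 4 × 3 × 2 = 5040.

5040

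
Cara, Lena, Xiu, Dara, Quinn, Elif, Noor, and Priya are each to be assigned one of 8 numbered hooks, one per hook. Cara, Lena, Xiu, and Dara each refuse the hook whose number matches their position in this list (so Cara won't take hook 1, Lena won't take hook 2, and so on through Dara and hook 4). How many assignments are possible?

24024

Let Aᵢ (for 1 ≤ i ≤ 4) be the placements that put person i in their forbidden hook. Any j of these fix j positions, leaving (8−j)! ways to fill the rest, and there are C(4,j) ways to pick which j.
By inclusion–exclusion, the number of valid placements is Σ_{j=0}^{4} (−1)^j C(4,j)·(8−j)!.
Computing: 40320 − 20160 + 4320 − 480 + 24 = 24024.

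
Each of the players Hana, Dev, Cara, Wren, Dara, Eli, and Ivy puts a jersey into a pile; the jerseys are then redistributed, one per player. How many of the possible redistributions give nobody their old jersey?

1854

Let Aᵢ be the assignments in which player i gets their old jersey. We want the size of the complement of A₁∪…∪A_7.
By inclusion–exclusion this is Σ_{j=0}^{7} (−1)^j C(7,j)·(7−j)!.
Computing: 5040 − 5040 + 2520 − 840 + 210 − 42 + 7 − 1 = 1854.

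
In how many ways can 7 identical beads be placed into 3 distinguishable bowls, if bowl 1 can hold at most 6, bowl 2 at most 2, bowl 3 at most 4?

14

Without the upper bounds there are C(9,2) = 36 ways to split 7 among 3 bowls.
Subtract solutions that violate a single cap (substitute x_i' = x_i − (cap_i+1)): x_1 ≥ 7 gives C(2,2) = 1; x_2 ≥ 3 gives C(6,2) = 15; x_3 ≥ 5 gives C(4,2) = 6. Together 22.
No two caps can be exceeded simultaneously, so the pair terms are all 0.
By inclusion–exclusion the count is 36 − 22 + 0 = 14.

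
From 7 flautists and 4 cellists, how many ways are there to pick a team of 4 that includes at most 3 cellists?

Split by how many cellists are chosen (0 through 3).
Sum: C(4,0)·C(7,4) + C(4,1)·C(7,3) + C(4,2)·C(7,2) + C(4,3)·C(7,1) = 35 + 140 + 126 + 28 = 329.

329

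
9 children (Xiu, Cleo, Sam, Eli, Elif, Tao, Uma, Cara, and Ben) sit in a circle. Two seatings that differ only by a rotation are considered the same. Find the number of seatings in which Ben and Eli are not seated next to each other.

All circular seatings of 9 people number (8)! = 40320.
Those with Ben next to Eli: fuse the pair into one unit and seat 8 units around a circle — 2·(7)! = 10080.
Subtracting, 40320 − 10080 = 30240.

30240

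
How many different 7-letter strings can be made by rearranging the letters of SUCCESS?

SUCCESS has 7 letters with C appearing twice and S appearing 3 times.
Dividing 7! = 5040 by 3!·2! = 12 for the repeated letters gives 420.

420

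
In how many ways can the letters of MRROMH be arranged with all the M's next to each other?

60

Treat the 2 copies of M as a single block. The multiset to arrange is then {MM, H, O, R, R}, 5 items in all.
That gives (5)!/(2!) = 60 arrangements.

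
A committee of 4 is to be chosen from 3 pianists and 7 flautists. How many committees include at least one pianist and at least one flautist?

175

With no constraint there are C(10,4) = 210 possible selections.
Subtract selections that omit an entire group: no pianists → C(7,4) = 35; no flautists → C(3,4) = 0.
Both groups omitted at once is impossible, so 210 − 35 = 175.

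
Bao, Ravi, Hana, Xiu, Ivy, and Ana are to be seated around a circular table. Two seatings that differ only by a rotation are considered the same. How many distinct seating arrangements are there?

Around a circle, 6 distinct people have 6!/6 = (5)! = 120 rotationally distinct seatings.

120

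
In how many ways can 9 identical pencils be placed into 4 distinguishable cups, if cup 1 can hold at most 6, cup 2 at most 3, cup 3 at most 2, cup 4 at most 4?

Ignoring the caps, the number of non-negative solutions to x_1+…+x_4 = 9 is C(12,3) = 220.
Subtract solutions that violate a single cap (substitute x_i' = x_i − (cap_i+1)): x_1 ≥ 7 gives C(5,3) = 10; x_2 ≥ 4 gives C(8,3) = 56; x_3 ≥ 3 gives C(9,3) = 84; x_4 ≥ 5 gives C(7,3) = 35. Together 185.
Add back pairs where two caps are both exceeded: 0 + 0 + 0 + 10 + 1 + 4 = 15.
By inclusion–exclusion the count is 220 − 185 + 15 = 50.

50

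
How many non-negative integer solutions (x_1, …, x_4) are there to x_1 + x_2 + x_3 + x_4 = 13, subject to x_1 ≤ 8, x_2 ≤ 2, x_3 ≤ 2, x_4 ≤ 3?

10

By stars and bars, unrestricted non-negative solutions to x_1+…+x_4 = 13 number C(13+3,3) = 560.
Subtract solutions that violate a single cap (substitute x_i' = x_i − (cap_i+1)): x_1 ≥ 9 gives C(7,3) = 35; x_2 ≥ 3 gives C(13,3) = 286; x_3 ≥ 3 gives C(13,3) = 286; x_4 ≥ 4 gives C(12,3) = 220. Together 827.
Add back pairs where two caps are both exceeded: 4 + 4 + 1 + 120 + 84 + 84 = 297.
Subtract triples: 0 + 0 + 0 + 20 = 20.
By inclusion–exclusion the count is 560 − 827 + 297 − 20 = 10.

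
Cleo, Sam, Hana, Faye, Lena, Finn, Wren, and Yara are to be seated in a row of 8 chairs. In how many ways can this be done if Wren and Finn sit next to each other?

10080

Place the 6 others and the Wren-Finn pair as 7 objects in a line; the pair has 2 internal arrangements.
So the count is 2·(7)! = 10080.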